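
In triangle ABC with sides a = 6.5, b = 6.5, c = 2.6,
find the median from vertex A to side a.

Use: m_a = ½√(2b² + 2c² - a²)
m_a = ½√(2·6.5² + 2·2.6² − 6.5²) = ½√(2·42.25 + 2·6.76 − 42.25) = ½√(84.5 + 13.52 − 42.25) = ½√55.77
√55.77 ≈ 7.46793, so m_a ≈ 3.73397

m_a = 3.734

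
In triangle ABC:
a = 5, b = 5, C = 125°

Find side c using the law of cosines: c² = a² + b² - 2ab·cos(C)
c² = 5² + 5² − 2·5·5·cos(125°)
cos(125°) ≈ -0.573576
c² ≈ 25 + 25 − 50·(-0.573576) ≈ 50 + 28.6788 ≈ 78.6788
c ≈ √78.6788 ≈ 8.87011

c = 8.87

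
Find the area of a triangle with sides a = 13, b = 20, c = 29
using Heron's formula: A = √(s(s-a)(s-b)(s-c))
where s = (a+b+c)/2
s = (13 + 20 + 29)/2 = 62/2 = 31
s − a = 18, s − b = 11, s − c = 2
s(s−a)(s−b)(s−c) = 31·18·11·2 = 12276
Area = √12276 ≈ 110.797

s = 31.0, Area = 110.8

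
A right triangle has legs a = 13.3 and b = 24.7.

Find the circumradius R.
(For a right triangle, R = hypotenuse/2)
Hypotenuse c = √(a² + b²) = √(176.89 + 610.09) = √786.98 ≈ 28.0532
R = c/2 ≈ 28.0532/2 ≈ 14.0266

R = 14.03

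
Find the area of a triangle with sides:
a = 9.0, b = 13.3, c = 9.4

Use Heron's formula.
s = (9.0 + 13.3 + 9.4)/2 = 31.7/2 = 15.85
s − a = 6.85, s − b = 2.55, s − c = 6.45
s(s−a)(s−b)(s−c) = 15.85·6.85·2.55·6.45 ≈ 1785.75
Area = √1785.75 ≈ 42.2581

Area = 42.26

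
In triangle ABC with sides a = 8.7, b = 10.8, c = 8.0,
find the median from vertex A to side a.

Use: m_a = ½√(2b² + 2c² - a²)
m_a = ½√(2·10.8² + 2·8.0² − 8.7²) = ½√(2·116.64 + 2·64 − 75.69) = ½√(233.28 + 128 − 75.69) = ½√285.59
√285.59 ≈ 16.8994, so m_a ≈ 8.4497

m_a = 8.45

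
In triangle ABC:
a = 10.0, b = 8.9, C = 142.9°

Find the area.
Two sides and the included angle (SAS): A = ½·a·b·sin(C) = ½·10.0·8.9·sin(142.9°)
sin(142.9°) ≈ 0.603208
A ≈ ½·89·0.603208 = 44.5·0.603208 ≈ 26.8428

Area = 26.84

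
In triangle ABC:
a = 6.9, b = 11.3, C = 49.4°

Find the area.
Two sides and the included angle (SAS): A = ½·a·b·sin(C) = ½·6.9·11.3·sin(49.4°)
sin(49.4°) ≈ 0.759271
A ≈ ½·77.97·0.759271 = 38.985·0.759271 ≈ 29.6002

Area = 29.6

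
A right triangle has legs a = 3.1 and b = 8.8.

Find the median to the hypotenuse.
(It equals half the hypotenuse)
Hypotenuse c = √(a² + b²) = √(9.61 + 77.44) = √87.05 ≈ 9.33006
Median to hypotenuse = c/2 ≈ 9.33006/2 ≈ 4.66503

Median = 4.665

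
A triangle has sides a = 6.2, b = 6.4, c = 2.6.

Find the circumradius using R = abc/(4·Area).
First find the area with Heron's formula.
s = (6.2 + 6.4 + 2.6)/2 = 7.6
Area = √(s(s−a)(s−b)(s−c)) = √(7.6·1.4·1.2·5) ≈ √63.84 ≈ 7.98999
abc = 6.2·6.4·2.6 = 103.168
R = abc/(4·Area) ≈ 103.168/(4·7.98999) = 103.168/31.96 ≈ 3.22804

R = 3.228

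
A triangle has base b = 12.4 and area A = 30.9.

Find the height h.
A = ½·b·h  ⇒  h = 2A/b = 2·30.9/12.4 = 61.8/12.4 ≈ 4.98387

h = 4.984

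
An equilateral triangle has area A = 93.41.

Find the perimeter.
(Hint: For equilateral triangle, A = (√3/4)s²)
A = (√3/4)s²  ⇒  s² = 4A/√3 = 4·93.41/√3 = 373.64/1.73205 ≈ 215.721
s ≈ √215.721 ≈ 14.6874
Perimeter = 3s ≈ 3·14.6874 ≈ 44.0623

Perimeter = 44.06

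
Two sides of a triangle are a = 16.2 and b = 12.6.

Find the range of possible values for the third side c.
Triangle inequality: |a − b| < c < a + b
|a − b| = |16.2 − 12.6| = 3.6
a + b = 16.2 + 12.6 = 28.8

3.6 < c < 28.8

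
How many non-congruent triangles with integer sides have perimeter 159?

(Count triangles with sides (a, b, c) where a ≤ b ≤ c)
Let a ≤ b ≤ c with a + b + c = 159. The only binding inequality is a + b > c, i.e. 159 − c > c, so c < 159/2; and c ≥ 159/3 since c is the largest side.
So 53 ≤ c ≤ 79. For each c, b runs from ⌈(159 − c)/2⌉ up to c (then a = 159 − b − c satisfies 1 ≤ a ≤ b automatically), giving c − ⌈(159 − c)/2⌉ + 1 choices.
Summing over c: 1 + 2 + 4 + 5 + … + 38 + 40  (27 terms, c = 53, …, 79) = 547
Check (closed form: nearest integer to p²/48 for even p, (p+3)²/48 for odd p): (159+3)²/48 = 162²/48 = 26244/48 ≈ 546.75 → 547

547 triangles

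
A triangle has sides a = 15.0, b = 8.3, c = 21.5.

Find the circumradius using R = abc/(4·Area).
First find the area with Heron's formula.
s = (15.0 + 8.3 + 21.5)/2 = 22.4
Area = √(s(s−a)(s−b)(s−c)) = √(22.4·7.4·14.1·0.9) ≈ √2103.49 ≈ 45.8639
abc = 15.0·8.3·21.5 = 2676.75
R = abc/(4·Area) ≈ 2676.75/(4·45.8639) = 2676.75/183.455 ≈ 14.5907

R = 14.59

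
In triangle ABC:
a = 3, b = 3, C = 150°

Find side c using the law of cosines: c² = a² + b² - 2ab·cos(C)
c² = 3² + 3² − 2·3·3·cos(150°)
cos(150°) ≈ -0.866025
c² ≈ 9 + 9 − 18·(-0.866025) ≈ 18 + 15.5885 ≈ 33.5885
c ≈ √33.5885 ≈ 5.79555

c = 5.796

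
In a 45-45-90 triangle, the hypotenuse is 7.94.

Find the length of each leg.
In a 45-45-90 triangle hypotenuse = leg·√2, so leg = hypotenuse/√2.
Leg = 7.94/√2 ≈ 7.94/1.41421 ≈ 5.61443

Each leg = 5.614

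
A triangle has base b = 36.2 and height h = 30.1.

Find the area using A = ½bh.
A = ½·b·h = ½·36.2·30.1 = ½·1089.62 = 544.81

Area = 544.81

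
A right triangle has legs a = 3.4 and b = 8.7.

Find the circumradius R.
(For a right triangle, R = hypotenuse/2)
Hypotenuse c = √(a² + b²) = √(11.56 + 75.69) = √87.25 ≈ 9.34077
R = c/2 ≈ 9.34077/2 ≈ 4.67039

R = 4.67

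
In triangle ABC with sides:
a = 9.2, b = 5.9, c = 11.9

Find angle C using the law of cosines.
c² = a² + b² − 2ab·cos(C)  ⇒  cos(C) = (a² + b² − c²)/(2ab)
cos(C) = (9.2² + 5.9² − 11.9²)/(2·9.2·5.9) = (84.64 + 34.81 − 141.61)/108.56 = -22.16/108.56 ≈ -0.204127
C = arccos(-0.204127) ≈ 101.778°

C = 101.8°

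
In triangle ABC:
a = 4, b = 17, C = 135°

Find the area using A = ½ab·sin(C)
A = ½·a·b·sin(C) = ½·4·17·sin(135°)
sin(135°) ≈ 0.707107
A ≈ ½·68·0.707107 = 34·0.707107 ≈ 24.0416

Area = 24.04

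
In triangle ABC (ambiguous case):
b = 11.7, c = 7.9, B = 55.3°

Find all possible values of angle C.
b/sin(B) = c/sin(C)  ⇒  sin(C) = c·sin(B)/b = 7.9·sin(55.3°)/11.7
sin(55.3°) ≈ 0.822144
sin(C) ≈ 7.9·0.822144/11.7 ≈ 6.49494/11.7 ≈ 0.555123
Candidate 1: C₁ = arcsin(0.555123) ≈ 33.7192°  →  A = 180° − 55.3° − 33.7192° ≈ 90.9808° > 0, valid
Candidate 2: C₂ = 180° − C₁ ≈ 146.281°  →  A = 180° − 55.3° − 146.281° ≈ -21.5808° ≤ 0, not a valid triangle

C = 33.72° (one solution)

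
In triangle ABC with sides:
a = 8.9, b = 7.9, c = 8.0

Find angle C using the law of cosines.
c² = a² + b² − 2ab·cos(C)  ⇒  cos(C) = (a² + b² − c²)/(2ab)
cos(C) = (8.9² + 7.9² − 8.0²)/(2·8.9·7.9) = (79.21 + 62.41 − 64)/140.62 = 77.62/140.62 ≈ 0.551984
C = arccos(0.551984) ≈ 56.4968°

C = 56.5°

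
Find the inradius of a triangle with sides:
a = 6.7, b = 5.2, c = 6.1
r = Area/s where s is the semi-perimeter.
s = (6.7 + 5.2 + 6.1)/2 = 18/2 = 9
Area = √(s(s−a)(s−b)(s−c)) = √(9·2.3·3.8·2.9) ≈ √228.114 ≈ 15.1034
r ≈ 15.1034/9 ≈ 1.67816

r = 1.678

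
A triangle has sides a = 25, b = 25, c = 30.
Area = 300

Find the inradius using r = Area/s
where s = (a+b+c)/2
s = (25 + 25 + 30)/2 = 80/2 = 40
r = Area/s = 300/40 ≈ 7.5

r = 7.5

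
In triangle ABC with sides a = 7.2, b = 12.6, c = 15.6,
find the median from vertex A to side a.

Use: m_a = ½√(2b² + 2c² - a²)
m_a = ½√(2·12.6² + 2·15.6² − 7.2²) = ½√(2·158.76 + 2·243.36 − 51.84) = ½√(317.52 + 486.72 − 51.84) = ½√752.4
√752.4 ≈ 27.4299, so m_a ≈ 13.715

m_a = 13.71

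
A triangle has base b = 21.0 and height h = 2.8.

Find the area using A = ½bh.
A = ½·b·h = ½·21.0·2.8 = ½·58.8 = 29.4

Area = 29.4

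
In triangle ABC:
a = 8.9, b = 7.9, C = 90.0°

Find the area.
Two sides and the included angle (SAS): A = ½·a·b·sin(C) = ½·8.9·7.9·sin(90.0°)
sin(90.0°) ≈ 1
A ≈ ½·70.31·1 = 35.155·1 ≈ 35.155

Area = 35.16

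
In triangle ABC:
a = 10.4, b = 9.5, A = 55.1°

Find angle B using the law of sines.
a/sin(A) = b/sin(B)  ⇒  sin(B) = b·sin(A)/a = 9.5·sin(55.1°)/10.4
sin(55.1°) ≈ 0.820152
sin(B) ≈ 9.5·0.820152/10.4 ≈ 7.79144/10.4 ≈ 0.749177
B = arcsin(0.749177) ≈ 48.5192°
(Since b ≤ a we need B ≤ A, so the obtuse alternative 180° − 48.5192° ≈ 131.481° is rejected.)

B = 48.52°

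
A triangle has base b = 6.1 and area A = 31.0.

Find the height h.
A = ½·b·h  ⇒  h = 2A/b = 2·31.0/6.1 = 62/6.1 ≈ 10.1639

h = 10.16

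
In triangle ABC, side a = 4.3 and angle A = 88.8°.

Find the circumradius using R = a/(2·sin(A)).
R = a/(2·sin(A)) = 4.3/(2·sin(88.8°))
sin(88.8°) ≈ 0.999781
R ≈ 4.3/(2·0.999781) = 4.3/1.99956 ≈ 2.15047

R = 2.15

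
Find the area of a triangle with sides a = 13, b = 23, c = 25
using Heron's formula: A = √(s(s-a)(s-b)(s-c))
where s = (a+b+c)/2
s = (13 + 23 + 25)/2 = 61/2 = 30.5
s − a = 17.5, s − b = 7.5, s − c = 5.5
s(s−a)(s−b)(s−c) = 30.5·17.5·7.5·5.5 = 22017.1875
Area = √22017.1875 ≈ 148.382

s = 30.5, Area = 148.4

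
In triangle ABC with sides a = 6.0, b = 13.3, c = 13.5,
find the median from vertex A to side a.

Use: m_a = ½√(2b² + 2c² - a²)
m_a = ½√(2·13.3² + 2·13.5² − 6.0²) = ½√(2·176.89 + 2·182.25 − 36) = ½√(353.78 + 364.5 − 36) = ½√682.28
√682.28 ≈ 26.1205, so m_a ≈ 13.0602

m_a = 13.06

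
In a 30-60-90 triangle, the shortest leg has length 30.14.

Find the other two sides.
In a 30-60-90 triangle the sides are in ratio 1 : √3 : 2 (short leg : long leg : hypotenuse).
Long leg = 30.14·√3 ≈ 30.14·1.73205 ≈ 52.204
Hypotenuse = 2·30.14 = 60.28

Long leg = 30.14√3 = 52.2, Hypotenuse = 60.28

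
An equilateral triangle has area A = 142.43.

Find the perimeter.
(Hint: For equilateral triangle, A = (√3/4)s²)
A = (√3/4)s²  ⇒  s² = 4A/√3 = 4·142.43/√3 = 569.72/1.73205 ≈ 328.928
s ≈ √328.928 ≈ 18.1364
Perimeter = 3s ≈ 3·18.1364 ≈ 54.4091

Perimeter = 54.41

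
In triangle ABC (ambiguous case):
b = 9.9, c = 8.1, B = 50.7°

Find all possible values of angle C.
b/sin(B) = c/sin(C)  ⇒  sin(C) = c·sin(B)/b = 8.1·sin(50.7°)/9.9
sin(50.7°) ≈ 0.77384
sin(C) ≈ 8.1·0.77384/9.9 ≈ 6.26811/9.9 ≈ 0.633142
Candidate 1: C₁ = arcsin(0.633142) ≈ 39.2823°  →  A = 180° − 50.7° − 39.2823° ≈ 90.0177° > 0, valid
Candidate 2: C₂ = 180° − C₁ ≈ 140.718°  →  A = 180° − 50.7° − 140.718° ≈ -11.4177° ≤ 0, not a valid triangle

C = 39.28° (one solution)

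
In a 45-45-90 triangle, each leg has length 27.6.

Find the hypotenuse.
In a 45-45-90 triangle the sides are in ratio 1 : 1 : √2, so hypotenuse = leg·√2.
Hypotenuse = 27.6·√2 ≈ 27.6·1.41421 ≈ 39.0323

Hypotenuse = 27.6√2 = 39.03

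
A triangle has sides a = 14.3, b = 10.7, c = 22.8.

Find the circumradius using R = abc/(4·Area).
First find the area with Heron's formula.
s = (14.3 + 10.7 + 22.8)/2 = 23.9
Area = √(s(s−a)(s−b)(s−c)) = √(23.9·9.6·13.2·1.1) ≈ √3331.47 ≈ 57.7189
abc = 14.3·10.7·22.8 = 3488.628
R = abc/(4·Area) ≈ 3488.628/(4·57.7189) = 3488.628/230.876 ≈ 15.1104

R = 15.11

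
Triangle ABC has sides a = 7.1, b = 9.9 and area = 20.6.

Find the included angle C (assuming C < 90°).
Area = ½·a·b·sin(C)  ⇒  sin(C) = 2·Area/(a·b) = 2·20.6/(7.1·9.9) = 41.2/70.29 ≈ 0.586143
C = arcsin(0.586143) ≈ 35.8838° (taking the acute solution since C < 90°)

C = 35.88°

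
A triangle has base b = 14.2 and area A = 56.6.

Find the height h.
A = ½·b·h  ⇒  h = 2A/b = 2·56.6/14.2 = 113.2/14.2 ≈ 7.97183

h = 7.972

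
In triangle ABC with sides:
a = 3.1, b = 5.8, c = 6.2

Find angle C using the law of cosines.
c² = a² + b² − 2ab·cos(C)  ⇒  cos(C) = (a² + b² − c²)/(2ab)
cos(C) = (3.1² + 5.8² − 6.2²)/(2·3.1·5.8) = (9.61 + 33.64 − 38.44)/35.96 = 4.81/35.96 ≈ 0.13376
C = arccos(0.13376) ≈ 82.3131°

C = 82.31°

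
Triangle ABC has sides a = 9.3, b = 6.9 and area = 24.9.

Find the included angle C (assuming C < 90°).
Area = ½·a·b·sin(C)  ⇒  sin(C) = 2·Area/(a·b) = 2·24.9/(9.3·6.9) = 49.8/64.17 ≈ 0.776064
C = arcsin(0.776064) ≈ 50.9016° (taking the acute solution since C < 90°)

C = 50.9°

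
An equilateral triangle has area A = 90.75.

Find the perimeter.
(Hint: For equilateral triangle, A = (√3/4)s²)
A = (√3/4)s²  ⇒  s² = 4A/√3 = 4·90.75/√3 = 363/1.73205 ≈ 209.578
s ≈ √209.578 ≈ 14.4768
Perimeter = 3s ≈ 3·14.4768 ≈ 43.4304

Perimeter = 43.43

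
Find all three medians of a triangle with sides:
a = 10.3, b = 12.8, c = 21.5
Median formula: m_a = ½√(2b² + 2c² − a²) (and cyclically). a² = 106.09, b² = 163.84, c² = 462.25.
m_a = ½√(2·163.84 + 2·462.25 − 106.09) = ½√1146.09 ≈ ½·33.854 ≈ 16.927
m_b = ½√(2·106.09 + 2·462.25 − 163.84) = ½√972.84 ≈ ½·31.1904 ≈ 15.5952
m_c = ½√(2·106.09 + 2·163.84 − 462.25) = ½√77.61 ≈ ½·8.80965 ≈ 4.40483

m_a = 16.93, m_b = 15.6, m_c = 4.405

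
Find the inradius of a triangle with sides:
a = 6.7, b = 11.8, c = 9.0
r = Area/s where s is the semi-perimeter.
s = (6.7 + 11.8 + 9.0)/2 = 27.5/2 = 13.75
Area = √(s(s−a)(s−b)(s−c)) = √(13.75·7.05·1.95·4.75) ≈ √897.884 ≈ 29.9647
r ≈ 29.9647/13.75 ≈ 2.17925

r = 2.179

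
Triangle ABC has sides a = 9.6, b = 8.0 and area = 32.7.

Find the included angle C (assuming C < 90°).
Area = ½·a·b·sin(C)  ⇒  sin(C) = 2·Area/(a·b) = 2·32.7/(9.6·8.0) = 65.4/76.8 ≈ 0.851563
C = arcsin(0.851563) ≈ 58.382° (taking the acute solution since C < 90°)

C = 58.38°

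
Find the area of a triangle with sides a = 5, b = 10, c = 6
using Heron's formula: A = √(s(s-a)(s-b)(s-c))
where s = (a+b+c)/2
s = (5 + 10 + 6)/2 = 21/2 = 10.5
s − a = 5.5, s − b = 0.5, s − c = 4.5
s(s−a)(s−b)(s−c) = 10.5·5.5·0.5·4.5 = 129.9375
Area = √129.9375 ≈ 11.399

s = 10.5, Area = 11.4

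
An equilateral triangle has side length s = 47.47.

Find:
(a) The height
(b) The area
(a) The height splits the triangle into two 30-60-90 halves: h = s·√3/2 = 47.47·1.73205/2 ≈ 82.2205/2 ≈ 41.1102
(b) Area = (√3/4)·s² = (√3/4)·47.47² = (√3/4)·2253.4009 ≈ 0.433013·2253.4009 ≈ 975.751

Height = 41.11, Area = 975.8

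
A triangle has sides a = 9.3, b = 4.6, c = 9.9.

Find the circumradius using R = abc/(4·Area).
First find the area with Heron's formula.
s = (9.3 + 4.6 + 9.9)/2 = 11.9
Area = √(s(s−a)(s−b)(s−c)) = √(11.9·2.6·7.3·2) ≈ √451.724 ≈ 21.2538
abc = 9.3·4.6·9.9 = 423.522
R = abc/(4·Area) ≈ 423.522/(4·21.2538) = 423.522/85.0152 ≈ 4.98172

R = 4.982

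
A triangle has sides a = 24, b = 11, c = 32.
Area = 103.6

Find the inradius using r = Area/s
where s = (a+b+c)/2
s = (24 + 11 + 32)/2 = 67/2 = 33.5
r = Area/s = 103.6/33.5 ≈ 3.09254

r = 3.093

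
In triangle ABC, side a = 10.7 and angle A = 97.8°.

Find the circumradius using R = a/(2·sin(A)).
R = a/(2·sin(A)) = 10.7/(2·sin(97.8°))
sin(97.8°) ≈ 0.990748
R ≈ 10.7/(2·0.990748) = 10.7/1.9815 ≈ 5.39996

R = 5.4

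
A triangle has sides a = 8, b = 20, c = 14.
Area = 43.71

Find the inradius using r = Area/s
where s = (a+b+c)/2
s = (8 + 20 + 14)/2 = 42/2 = 21
r = Area/s = 43.71/21 ≈ 2.08143

r = 2.081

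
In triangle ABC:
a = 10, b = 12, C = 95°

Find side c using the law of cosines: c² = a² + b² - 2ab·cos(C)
c² = 10² + 12² − 2·10·12·cos(95°)
cos(95°) ≈ -0.0871557
c² ≈ 100 + 144 − 240·(-0.0871557) ≈ 244 + 20.9174 ≈ 264.917
c ≈ √264.917 ≈ 16.2763

c = 16.28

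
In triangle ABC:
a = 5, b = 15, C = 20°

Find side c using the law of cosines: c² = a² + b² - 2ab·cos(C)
c² = 5² + 15² − 2·5·15·cos(20°)
cos(20°) ≈ 0.939693
c² ≈ 25 + 225 − 150·(0.939693) ≈ 250 − 140.954 ≈ 109.046
c ≈ √109.046 ≈ 10.4425

c = 10.44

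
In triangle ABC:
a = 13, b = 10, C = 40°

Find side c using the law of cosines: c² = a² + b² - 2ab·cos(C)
c² = 13² + 10² − 2·13·10·cos(40°)
cos(40°) ≈ 0.766044
c² ≈ 169 + 100 − 260·(0.766044) ≈ 269 − 199.172 ≈ 69.8284
c ≈ √69.8284 ≈ 8.35634

c = 8.356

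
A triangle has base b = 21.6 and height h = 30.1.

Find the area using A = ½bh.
A = ½·b·h = ½·21.6·30.1 = ½·650.16 = 325.08

Area = 325.08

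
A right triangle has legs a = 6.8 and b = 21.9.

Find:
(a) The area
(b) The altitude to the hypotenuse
(a) The legs are perpendicular, so Area = ½·a·b = ½·6.8·21.9 = ½·148.92 = 74.46
(b) Hypotenuse c = √(a² + b²) = √(46.24 + 479.61) = √525.85 ≈ 22.9314
    Area = ½·c·h_c  ⇒  h_c = 2·Area/c = 148.92/22.9314 ≈ 6.49415

Area = 74.46, h_c = 6.494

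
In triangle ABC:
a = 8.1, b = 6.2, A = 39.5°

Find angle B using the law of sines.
a/sin(A) = b/sin(B)  ⇒  sin(B) = b·sin(A)/a = 6.2·sin(39.5°)/8.1
sin(39.5°) ≈ 0.636078
sin(B) ≈ 6.2·0.636078/8.1 ≈ 3.94368/8.1 ≈ 0.486875
B = arcsin(0.486875) ≈ 29.1354°
(Since b ≤ a we need B ≤ A, so the obtuse alternative 180° − 29.1354° ≈ 150.865° is rejected.)

B = 29.14°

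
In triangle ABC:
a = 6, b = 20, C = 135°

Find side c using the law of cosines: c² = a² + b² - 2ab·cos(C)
c² = 6² + 20² − 2·6·20·cos(135°)
cos(135°) ≈ -0.707107
c² ≈ 36 + 400 − 240·(-0.707107) ≈ 436 + 169.706 ≈ 605.706
c ≈ √605.706 ≈ 24.6111

c = 24.61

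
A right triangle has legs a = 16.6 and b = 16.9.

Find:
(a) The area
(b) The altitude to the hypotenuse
(a) The legs are perpendicular, so Area = ½·a·b = ½·16.6·16.9 = ½·280.54 = 140.27
(b) Hypotenuse c = √(a² + b²) = √(275.56 + 285.61) = √561.17 ≈ 23.689
    Area = ½·c·h_c  ⇒  h_c = 2·Area/c = 280.54/23.689 ≈ 11.8426

Area = 140.27, h_c = 11.84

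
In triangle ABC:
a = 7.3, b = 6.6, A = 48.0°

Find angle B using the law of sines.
a/sin(A) = b/sin(B)  ⇒  sin(B) = b·sin(A)/a = 6.6·sin(48.0°)/7.3
sin(48.0°) ≈ 0.743145
sin(B) ≈ 6.6·0.743145/7.3 ≈ 4.90476/7.3 ≈ 0.671884
B = arcsin(0.671884) ≈ 42.2127°
(Since b ≤ a we need B ≤ A, so the obtuse alternative 180° − 42.2127° ≈ 137.787° is rejected.)

B = 42.21°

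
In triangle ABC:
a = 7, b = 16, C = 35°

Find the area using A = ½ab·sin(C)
A = ½·a·b·sin(C) = ½·7·16·sin(35°)
sin(35°) ≈ 0.573576
A ≈ ½·112·0.573576 = 56·0.573576 ≈ 32.1203

Area = 32.12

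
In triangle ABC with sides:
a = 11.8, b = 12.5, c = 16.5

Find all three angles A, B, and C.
Law of cosines for each angle (a² = 139.24, b² = 156.25, c² = 272.25):
cos(A) = (b² + c² − a²)/(2bc) = (156.25 + 272.25 − 139.24)/(2·12.5·16.5) = 289.26/412.5 ≈ 0.701236  ⇒  A ≈ 45.4737°
cos(B) = (a² + c² − b²)/(2ac) = (139.24 + 272.25 − 156.25)/(2·11.8·16.5) = 255.24/389.4 ≈ 0.65547  ⇒  B ≈ 49.0447°
cos(C) = (a² + b² − c²)/(2ab) = (139.24 + 156.25 − 272.25)/(2·11.8·12.5) = 23.24/295 ≈ 0.0787797  ⇒  C ≈ 85.4816°
Check: A + B + C ≈ 180°

A = 45.47°, B = 49.04°, C = 85.48°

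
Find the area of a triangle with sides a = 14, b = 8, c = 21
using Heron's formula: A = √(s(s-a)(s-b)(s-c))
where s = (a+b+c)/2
s = (14 + 8 + 21)/2 = 43/2 = 21.5
s − a = 7.5, s − b = 13.5, s − c = 0.5
s(s−a)(s−b)(s−c) = 21.5·7.5·13.5·0.5 = 1088.4375
Area = √1088.4375 ≈ 32.9915

s = 21.5, Area = 32.99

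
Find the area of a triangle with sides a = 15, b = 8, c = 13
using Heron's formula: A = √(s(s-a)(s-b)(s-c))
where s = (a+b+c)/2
s = (15 + 8 + 13)/2 = 36/2 = 18
s − a = 3, s − b = 10, s − c = 5
s(s−a)(s−b)(s−c) = 18·3·10·5 = 2700
Area = √2700 ≈ 51.9615

s = 18.0, Area = 51.96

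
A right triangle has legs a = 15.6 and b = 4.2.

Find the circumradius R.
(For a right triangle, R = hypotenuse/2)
Hypotenuse c = √(a² + b²) = √(243.36 + 17.64) = √261 ≈ 16.1555
R = c/2 ≈ 16.1555/2 ≈ 8.07775

R = 8.078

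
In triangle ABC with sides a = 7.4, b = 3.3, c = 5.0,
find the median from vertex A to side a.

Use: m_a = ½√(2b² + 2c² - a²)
m_a = ½√(2·3.3² + 2·5.0² − 7.4²) = ½√(2·10.89 + 2·25 − 54.76) = ½√(21.78 + 50 − 54.76) = ½√17.02
√17.02 ≈ 4.12553, so m_a ≈ 2.06277

m_a = 2.063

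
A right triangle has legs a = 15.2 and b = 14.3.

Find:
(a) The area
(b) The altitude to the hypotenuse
(a) The legs are perpendicular, so Area = ½·a·b = ½·15.2·14.3 = ½·217.36 = 108.68
(b) Hypotenuse c = √(a² + b²) = √(231.04 + 204.49) = √435.53 ≈ 20.8694
    Area = ½·c·h_c  ⇒  h_c = 2·Area/c = 217.36/20.8694 ≈ 10.4153

Area = 108.68, h_c = 10.42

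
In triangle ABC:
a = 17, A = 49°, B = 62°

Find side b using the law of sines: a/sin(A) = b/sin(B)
a/sin(A) = b/sin(B)  ⇒  b = a·sin(B)/sin(A) = 17·sin(62°)/sin(49°)
sin(62°) ≈ 0.882948, sin(49°) ≈ 0.75471
b ≈ 17·0.882948/0.75471 ≈ 15.0101/0.75471 ≈ 19.8886

b = 19.89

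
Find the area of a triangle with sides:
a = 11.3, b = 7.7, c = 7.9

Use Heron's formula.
s = (11.3 + 7.7 + 7.9)/2 = 26.9/2 = 13.45
s − a = 2.15, s − b = 5.75, s − c = 5.55
s(s−a)(s−b)(s−c) = 13.45·2.15·5.75·5.55 ≈ 922.83
Area = √922.83 ≈ 30.3781

Area = 30.38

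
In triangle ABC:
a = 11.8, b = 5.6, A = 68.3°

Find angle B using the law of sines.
a/sin(A) = b/sin(B)  ⇒  sin(B) = b·sin(A)/a = 5.6·sin(68.3°)/11.8
sin(68.3°) ≈ 0.929133
sin(B) ≈ 5.6·0.929133/11.8 ≈ 5.20314/11.8 ≈ 0.440944
B = arcsin(0.440944) ≈ 26.1641°
(Since b ≤ a we need B ≤ A, so the obtuse alternative 180° − 26.1641° ≈ 153.836° is rejected.)

B = 26.16°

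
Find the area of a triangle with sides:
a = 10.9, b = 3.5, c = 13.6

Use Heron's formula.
s = (10.9 + 3.5 + 13.6)/2 = 28/2 = 14
s − a = 3.1, s − b = 10.5, s − c = 0.4
s(s−a)(s−b)(s−c) = 14·3.1·10.5·0.4 ≈ 182.28
Area = √182.28 ≈ 13.5011

Area = 13.5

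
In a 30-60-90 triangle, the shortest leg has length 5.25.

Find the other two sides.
In a 30-60-90 triangle the sides are in ratio 1 : √3 : 2 (short leg : long leg : hypotenuse).
Long leg = 5.25·√3 ≈ 5.25·1.73205 ≈ 9.09327
Hypotenuse = 2·5.25 = 10.5

Long leg = 5.25√3 = 9.093, Hypotenuse = 10.5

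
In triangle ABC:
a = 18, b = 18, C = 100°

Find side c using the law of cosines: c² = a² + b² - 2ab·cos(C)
c² = 18² + 18² − 2·18·18·cos(100°)
cos(100°) ≈ -0.173648
c² ≈ 324 + 324 − 648·(-0.173648) ≈ 648 + 112.524 ≈ 760.524
c ≈ √760.524 ≈ 27.5776

c = 27.58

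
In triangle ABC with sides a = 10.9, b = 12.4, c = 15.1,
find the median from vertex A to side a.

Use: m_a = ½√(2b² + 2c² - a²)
m_a = ½√(2·12.4² + 2·15.1² − 10.9²) = ½√(2·153.76 + 2·228.01 − 118.81) = ½√(307.52 + 456.02 − 118.81) = ½√644.73
√644.73 ≈ 25.3915, so m_a ≈ 12.6958

m_a = 12.7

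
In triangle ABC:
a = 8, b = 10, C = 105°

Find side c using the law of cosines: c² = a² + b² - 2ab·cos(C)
c² = 8² + 10² − 2·8·10·cos(105°)
cos(105°) ≈ -0.258819
c² ≈ 64 + 100 − 160·(-0.258819) ≈ 164 + 41.411 ≈ 205.411
c ≈ √205.411 ≈ 14.3322

c = 14.33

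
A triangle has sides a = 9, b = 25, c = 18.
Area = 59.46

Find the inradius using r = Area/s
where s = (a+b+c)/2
s = (9 + 25 + 18)/2 = 52/2 = 26
r = Area/s = 59.46/26 ≈ 2.28692

r = 2.287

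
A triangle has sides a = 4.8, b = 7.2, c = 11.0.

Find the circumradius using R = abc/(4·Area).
First find the area with Heron's formula.
s = (4.8 + 7.2 + 11.0)/2 = 11.5
Area = √(s(s−a)(s−b)(s−c)) = √(11.5·6.7·4.3·0.5) ≈ √165.657 ≈ 12.8708
abc = 4.8·7.2·11.0 = 380.16
R = abc/(4·Area) ≈ 380.16/(4·12.8708) = 380.16/51.4832 ≈ 7.38416

R = 7.384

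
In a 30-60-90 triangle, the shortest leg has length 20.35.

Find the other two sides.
In a 30-60-90 triangle the sides are in ratio 1 : √3 : 2 (short leg : long leg : hypotenuse).
Long leg = 20.35·√3 ≈ 20.35·1.73205 ≈ 35.2472
Hypotenuse = 2·20.35 = 40.7

Long leg = 20.35√3 = 35.25, Hypotenuse = 40.7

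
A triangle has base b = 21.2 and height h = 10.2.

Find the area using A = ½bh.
A = ½·b·h = ½·21.2·10.2 = ½·216.24 = 108.12

Area = 108.12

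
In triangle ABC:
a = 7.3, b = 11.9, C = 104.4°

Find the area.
Two sides and the included angle (SAS): A = ½·a·b·sin(C) = ½·7.3·11.9·sin(104.4°)
sin(104.4°) ≈ 0.968583
A ≈ ½·86.87·0.968583 = 43.435·0.968583 ≈ 42.0704

Area = 42.07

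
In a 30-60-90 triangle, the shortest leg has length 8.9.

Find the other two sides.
In a 30-60-90 triangle the sides are in ratio 1 : √3 : 2 (short leg : long leg : hypotenuse).
Long leg = 8.9·√3 ≈ 8.9·1.73205 ≈ 15.4153
Hypotenuse = 2·8.9 = 17.8

Long leg = 8.9√3 = 15.42, Hypotenuse = 17.8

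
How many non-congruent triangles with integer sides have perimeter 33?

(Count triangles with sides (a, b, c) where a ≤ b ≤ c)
Let a ≤ b ≤ c with a + b + c = 33. The only binding inequality is a + b > c, i.e. 33 − c > c, so c < 33/2; and c ≥ 33/3 since c is the largest side.
So 11 ≤ c ≤ 16. For each c, b runs from ⌈(33 − c)/2⌉ up to c (then a = 33 − b − c satisfies 1 ≤ a ≤ b automatically), giving c − ⌈(33 − c)/2⌉ + 1 choices.
Summing over c: 1 + 2 + 4 + 5 + 7 + 8 = 27
Check (closed form: nearest integer to p²/48 for even p, (p+3)²/48 for odd p): (33+3)²/48 = 36²/48 = 1296/48 ≈ 27.00 → 27

27 triangles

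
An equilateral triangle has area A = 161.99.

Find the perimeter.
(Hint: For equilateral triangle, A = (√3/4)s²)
A = (√3/4)s²  ⇒  s² = 4A/√3 = 4·161.99/√3 = 647.96/1.73205 ≈ 374.1
s ≈ √374.1 ≈ 19.3417
Perimeter = 3s ≈ 3·19.3417 ≈ 58.025

Perimeter = 58.02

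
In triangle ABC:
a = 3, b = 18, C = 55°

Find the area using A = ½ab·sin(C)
A = ½·a·b·sin(C) = ½·3·18·sin(55°)
sin(55°) ≈ 0.819152
A ≈ ½·54·0.819152 = 27·0.819152 ≈ 22.1171

Area = 22.12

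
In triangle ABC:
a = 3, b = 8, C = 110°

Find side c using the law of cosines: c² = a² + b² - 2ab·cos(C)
c² = 3² + 8² − 2·3·8·cos(110°)
cos(110°) ≈ -0.34202
c² ≈ 9 + 64 − 48·(-0.34202) ≈ 73 + 16.417 ≈ 89.417
c ≈ √89.417 ≈ 9.45605

c = 9.456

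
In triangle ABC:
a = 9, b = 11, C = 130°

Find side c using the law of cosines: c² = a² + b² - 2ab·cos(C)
c² = 9² + 11² − 2·9·11·cos(130°)
cos(130°) ≈ -0.642788
c² ≈ 81 + 121 − 198·(-0.642788) ≈ 202 + 127.272 ≈ 329.272
c ≈ √329.272 ≈ 18.1459

c = 18.15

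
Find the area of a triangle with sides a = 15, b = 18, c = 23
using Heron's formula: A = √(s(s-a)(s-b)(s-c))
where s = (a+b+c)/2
s = (15 + 18 + 23)/2 = 56/2 = 28
s − a = 13, s − b = 10, s − c = 5
s(s−a)(s−b)(s−c) = 28·13·10·5 = 18200
Area = √18200 ≈ 134.907

s = 28.0, Area = 134.9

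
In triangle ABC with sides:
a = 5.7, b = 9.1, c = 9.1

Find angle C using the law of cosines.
c² = a² + b² − 2ab·cos(C)  ⇒  cos(C) = (a² + b² − c²)/(2ab)
cos(C) = (5.7² + 9.1² − 9.1²)/(2·5.7·9.1) = (32.49 + 82.81 − 82.81)/103.74 = 32.49/103.74 ≈ 0.313187
C = arccos(0.313187) ≈ 71.7486°

C = 71.75°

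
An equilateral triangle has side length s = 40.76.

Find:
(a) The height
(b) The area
(a) The height splits the triangle into two 30-60-90 halves: h = s·√3/2 = 40.76·1.73205/2 ≈ 70.5984/2 ≈ 35.2992
(b) Area = (√3/4)·s² = (√3/4)·40.76² = (√3/4)·1661.3776 ≈ 0.433013·1661.3776 ≈ 719.398

Height = 35.3, Area = 719.4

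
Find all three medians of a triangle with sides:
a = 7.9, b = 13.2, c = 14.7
Median formula: m_a = ½√(2b² + 2c² − a²) (and cyclically). a² = 62.41, b² = 174.24, c² = 216.09.
m_a = ½√(2·174.24 + 2·216.09 − 62.41) = ½√718.25 ≈ ½·26.8002 ≈ 13.4001
m_b = ½√(2·62.41 + 2·216.09 − 174.24) = ½√382.76 ≈ ½·19.5643 ≈ 9.78213
m_c = ½√(2·62.41 + 2·174.24 − 216.09) = ½√257.21 ≈ ½·16.0378 ≈ 8.01888

m_a = 13.4, m_b = 9.782, m_c = 8.019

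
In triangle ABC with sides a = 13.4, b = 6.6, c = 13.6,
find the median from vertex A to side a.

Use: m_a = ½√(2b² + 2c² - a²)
m_a = ½√(2·6.6² + 2·13.6² − 13.4²) = ½√(2·43.56 + 2·184.96 − 179.56) = ½√(87.12 + 369.92 − 179.56) = ½√277.48
√277.48 ≈ 16.6577, so m_a ≈ 8.32887

m_a = 8.329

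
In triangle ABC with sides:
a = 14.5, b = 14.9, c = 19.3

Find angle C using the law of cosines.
c² = a² + b² − 2ab·cos(C)  ⇒  cos(C) = (a² + b² − c²)/(2ab)
cos(C) = (14.5² + 14.9² − 19.3²)/(2·14.5·14.9) = (210.25 + 222.01 − 372.49)/432.1 = 59.77/432.1 ≈ 0.138324
C = arccos(0.138324) ≈ 82.0491°

C = 82.05°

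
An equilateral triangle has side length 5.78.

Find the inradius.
r = Area/s with s the semi-perimeter.
Area = (√3/4)·5.78² = (√3/4)·33.4084 ≈ 0.433013·33.4084 ≈ 14.4663
s = 3·5.78/2 = 8.67
r ≈ 14.4663/8.67 ≈ 1.66854
(Equivalently r = side/(2√3) = 5.78/3.4641 ≈ 1.66854.)

r = 1.669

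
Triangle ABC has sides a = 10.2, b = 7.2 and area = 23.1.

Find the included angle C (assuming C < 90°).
Area = ½·a·b·sin(C)  ⇒  sin(C) = 2·Area/(a·b) = 2·23.1/(10.2·7.2) = 46.2/73.44 ≈ 0.629085
C = arcsin(0.629085) ≈ 38.9826° (taking the acute solution since C < 90°)

C = 38.98°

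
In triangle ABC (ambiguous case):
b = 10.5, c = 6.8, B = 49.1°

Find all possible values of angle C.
b/sin(B) = c/sin(C)  ⇒  sin(C) = c·sin(B)/b = 6.8·sin(49.1°)/10.5
sin(49.1°) ≈ 0.755853
sin(C) ≈ 6.8·0.755853/10.5 ≈ 5.1398/10.5 ≈ 0.489505
Candidate 1: C₁ = arcsin(0.489505) ≈ 29.3081°  →  A = 180° − 49.1° − 29.3081° ≈ 101.592° > 0, valid
Candidate 2: C₂ = 180° − C₁ ≈ 150.692°  →  A = 180° − 49.1° − 150.692° ≈ -19.7919° ≤ 0, not a valid triangle

C = 29.31° (one solution)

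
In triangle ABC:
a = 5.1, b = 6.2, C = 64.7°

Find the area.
Two sides and the included angle (SAS): A = ½·a·b·sin(C) = ½·5.1·6.2·sin(64.7°)
sin(64.7°) ≈ 0.904083
A ≈ ½·31.62·0.904083 = 15.81·0.904083 ≈ 14.2935

Area = 14.29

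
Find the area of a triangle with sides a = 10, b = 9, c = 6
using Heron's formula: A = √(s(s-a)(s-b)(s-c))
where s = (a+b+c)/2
s = (10 + 9 + 6)/2 = 25/2 = 12.5
s − a = 2.5, s − b = 3.5, s − c = 6.5
s(s−a)(s−b)(s−c) = 12.5·2.5·3.5·6.5 = 710.9375
Area = √710.9375 ≈ 26.6634

s = 12.5, Area = 26.66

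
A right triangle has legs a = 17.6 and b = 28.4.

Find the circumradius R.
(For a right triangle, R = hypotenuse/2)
Hypotenuse c = √(a² + b²) = √(309.76 + 806.56) = √1116.32 ≈ 33.4114
R = c/2 ≈ 33.4114/2 ≈ 16.7057

R = 16.71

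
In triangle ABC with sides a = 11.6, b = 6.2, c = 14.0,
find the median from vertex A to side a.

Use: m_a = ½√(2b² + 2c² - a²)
m_a = ½√(2·6.2² + 2·14.0² − 11.6²) = ½√(2·38.44 + 2·196 − 134.56) = ½√(76.88 + 392 − 134.56) = ½√334.32
√334.32 ≈ 18.2844, so m_a ≈ 9.14221

m_a = 9.142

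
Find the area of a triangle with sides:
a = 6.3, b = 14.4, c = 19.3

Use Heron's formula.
s = (6.3 + 14.4 + 19.3)/2 = 40/2 = 20
s − a = 13.7, s − b = 5.6, s − c = 0.7
s(s−a)(s−b)(s−c) = 20·13.7·5.6·0.7 ≈ 1074.08
Area = √1074.08 ≈ 32.7732

Area = 32.77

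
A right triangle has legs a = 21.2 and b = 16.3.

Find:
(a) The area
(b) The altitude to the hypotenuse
(a) The legs are perpendicular, so Area = ½·a·b = ½·21.2·16.3 = ½·345.56 = 172.78
(b) Hypotenuse c = √(a² + b²) = √(449.44 + 265.69) = √715.13 ≈ 26.7419
    Area = ½·c·h_c  ⇒  h_c = 2·Area/c = 345.56/26.7419 ≈ 12.922

Area = 172.78, h_c = 12.92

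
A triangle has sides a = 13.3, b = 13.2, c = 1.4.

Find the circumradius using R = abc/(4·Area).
First find the area with Heron's formula.
s = (13.3 + 13.2 + 1.4)/2 = 13.95
Area = √(s(s−a)(s−b)(s−c)) = √(13.95·0.65·0.75·12.55) ≈ √85.3478 ≈ 9.23839
abc = 13.3·13.2·1.4 = 245.784
R = abc/(4·Area) ≈ 245.784/(4·9.23839) = 245.784/36.9536 ≈ 6.65116

R = 6.651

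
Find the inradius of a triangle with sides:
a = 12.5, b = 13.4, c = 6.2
r = Area/s where s is the semi-perimeter.
s = (12.5 + 13.4 + 6.2)/2 = 32.1/2 = 16.05
Area = √(s(s−a)(s−b)(s−c)) = √(16.05·3.55·2.65·9.85) ≈ √1487.26 ≈ 38.5649
r ≈ 38.5649/16.05 ≈ 2.4028

r = 2.403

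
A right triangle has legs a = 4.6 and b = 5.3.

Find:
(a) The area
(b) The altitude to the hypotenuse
(a) The legs are perpendicular, so Area = ½·a·b = ½·4.6·5.3 = ½·24.38 = 12.19
(b) Hypotenuse c = √(a² + b²) = √(21.16 + 28.09) = √49.25 ≈ 7.01783
    Area = ½·c·h_c  ⇒  h_c = 2·Area/c = 24.38/7.01783 ≈ 3.47401

Area = 12.19, h_c = 3.474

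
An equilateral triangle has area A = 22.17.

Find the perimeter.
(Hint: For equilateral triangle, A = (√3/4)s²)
A = (√3/4)s²  ⇒  s² = 4A/√3 = 4·22.17/√3 = 88.68/1.73205 ≈ 51.1994
s ≈ √51.1994 ≈ 7.15538
Perimeter = 3s ≈ 3·7.15538 ≈ 21.4661

Perimeter = 21.47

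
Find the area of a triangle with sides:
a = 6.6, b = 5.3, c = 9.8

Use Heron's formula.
s = (6.6 + 5.3 + 9.8)/2 = 21.7/2 = 10.85
s − a = 4.25, s − b = 5.55, s − c = 1.05
s(s−a)(s−b)(s−c) = 10.85·4.25·5.55·1.05 ≈ 268.721
Area = √268.721 ≈ 16.3927

Area = 16.39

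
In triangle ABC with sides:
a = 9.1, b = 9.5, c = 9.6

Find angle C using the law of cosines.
c² = a² + b² − 2ab·cos(C)  ⇒  cos(C) = (a² + b² − c²)/(2ab)
cos(C) = (9.1² + 9.5² − 9.6²)/(2·9.1·9.5) = (82.81 + 90.25 − 92.16)/172.9 = 80.9/172.9 ≈ 0.467901
C = arccos(0.467901) ≈ 62.1019°

C = 62.1°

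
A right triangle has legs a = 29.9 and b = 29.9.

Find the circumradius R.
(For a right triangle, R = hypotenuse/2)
Hypotenuse c = √(a² + b²) = √(894.01 + 894.01) = √1788.02 ≈ 42.285
R = c/2 ≈ 42.285/2 ≈ 21.1425

R = 21.14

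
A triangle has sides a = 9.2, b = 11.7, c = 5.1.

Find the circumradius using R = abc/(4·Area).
First find the area with Heron's formula.
s = (9.2 + 11.7 + 5.1)/2 = 13
Area = √(s(s−a)(s−b)(s−c)) = √(13·3.8·1.3·7.9) ≈ √507.338 ≈ 22.5242
abc = 9.2·11.7·5.1 = 548.964
R = abc/(4·Area) ≈ 548.964/(4·22.5242) = 548.964/90.0967 ≈ 6.09306

R = 6.093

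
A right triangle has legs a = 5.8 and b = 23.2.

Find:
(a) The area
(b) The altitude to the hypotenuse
(a) The legs are perpendicular, so Area = ½·a·b = ½·5.8·23.2 = ½·134.56 = 67.28
(b) Hypotenuse c = √(a² + b²) = √(33.64 + 538.24) = √571.88 ≈ 23.914
    Area = ½·c·h_c  ⇒  h_c = 2·Area/c = 134.56/23.914 ≈ 5.62683

Area = 67.28, h_c = 5.627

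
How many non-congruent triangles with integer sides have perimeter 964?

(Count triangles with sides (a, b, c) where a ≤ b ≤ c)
Let a ≤ b ≤ c with a + b + c = 964. The only binding inequality is a + b > c, i.e. 964 − c > c, so c < 964/2; and c ≥ 964/3 since c is the largest side.
So 322 ≤ c ≤ 481. For each c, b runs from ⌈(964 − c)/2⌉ up to c (then a = 964 − b − c satisfies 1 ≤ a ≤ b automatically), giving c − ⌈(964 − c)/2⌉ + 1 choices.
Summing over c: 2 + 3 + 5 + 6 + … + 239 + 240  (160 terms, c = 322, …, 481) = 19360
Check (closed form: nearest integer to p²/48 for even p, (p+3)²/48 for odd p): 964²/48 = 929296/48 ≈ 19360.33 → 19360

19360 triangles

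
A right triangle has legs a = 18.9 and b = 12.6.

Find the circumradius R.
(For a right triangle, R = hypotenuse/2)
Hypotenuse c = √(a² + b²) = √(357.21 + 158.76) = √515.97 ≈ 22.715
R = c/2 ≈ 22.715/2 ≈ 11.3575

R = 11.36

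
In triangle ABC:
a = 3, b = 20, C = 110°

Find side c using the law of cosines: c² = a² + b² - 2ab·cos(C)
c² = 3² + 20² − 2·3·20·cos(110°)
cos(110°) ≈ -0.34202
c² ≈ 9 + 400 − 120·(-0.34202) ≈ 409 + 41.0424 ≈ 450.042
c ≈ √450.042 ≈ 21.2142

c = 21.21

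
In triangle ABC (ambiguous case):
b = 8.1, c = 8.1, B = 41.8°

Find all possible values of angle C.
b/sin(B) = c/sin(C)  ⇒  sin(C) = c·sin(B)/b = 8.1·sin(41.8°)/8.1
sin(41.8°) ≈ 0.666532
sin(C) ≈ 8.1·0.666532/8.1 ≈ 5.39891/8.1 ≈ 0.666532
Candidate 1: C₁ = arcsin(0.666532) ≈ 41.8°  →  A = 180° − 41.8° − 41.8° ≈ 96.4° > 0, valid
Candidate 2: C₂ = 180° − C₁ ≈ 138.2°  →  A = 180° − 41.8° − 138.2° ≈ 0° ≤ 0, not a valid triangle

C = 41.8° (one solution)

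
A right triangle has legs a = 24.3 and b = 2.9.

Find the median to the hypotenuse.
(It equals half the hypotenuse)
Hypotenuse c = √(a² + b²) = √(590.49 + 8.41) = √598.9 ≈ 24.4724
Median to hypotenuse = c/2 ≈ 24.4724/2 ≈ 12.2362

Median = 12.24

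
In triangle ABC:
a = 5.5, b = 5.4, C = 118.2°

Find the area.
Two sides and the included angle (SAS): A = ½·a·b·sin(C) = ½·5.5·5.4·sin(118.2°)
sin(118.2°) ≈ 0.881303
A ≈ ½·29.7·0.881303 = 14.85·0.881303 ≈ 13.0874

Area = 13.09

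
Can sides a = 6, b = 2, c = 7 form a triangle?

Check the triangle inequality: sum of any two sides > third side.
a + b vs c: 6 + 2 = 8 > 7  ✓
a + c vs b: 6 + 7 = 13 > 2  ✓
b + c vs a: 2 + 7 = 9 > 6  ✓

Yes, triangle inequality satisfied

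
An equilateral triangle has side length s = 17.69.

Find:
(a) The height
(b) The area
(a) The height splits the triangle into two 30-60-90 halves: h = s·√3/2 = 17.69·1.73205/2 ≈ 30.64/2 ≈ 15.32
(b) Area = (√3/4)·s² = (√3/4)·17.69² = (√3/4)·312.9361 ≈ 0.433013·312.9361 ≈ 135.505

Height = 15.32, Area = 135.5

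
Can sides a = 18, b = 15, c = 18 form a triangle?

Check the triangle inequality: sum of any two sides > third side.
a + b vs c: 18 + 15 = 33 > 18  ✓
a + c vs b: 18 + 18 = 36 > 15  ✓
b + c vs a: 15 + 18 = 33 > 18  ✓

Yes, triangle inequality satisfied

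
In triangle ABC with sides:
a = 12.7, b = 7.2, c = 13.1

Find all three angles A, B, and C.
Law of cosines for each angle (a² = 161.29, b² = 51.84, c² = 171.61):
cos(A) = (b² + c² − a²)/(2bc) = (51.84 + 171.61 − 161.29)/(2·7.2·13.1) = 62.16/188.64 ≈ 0.329517  ⇒  A ≈ 70.7606°
cos(B) = (a² + c² − b²)/(2ac) = (161.29 + 171.61 − 51.84)/(2·12.7·13.1) = 281.06/332.74 ≈ 0.844684  ⇒  B ≈ 32.362°
cos(C) = (a² + b² − c²)/(2ab) = (161.29 + 51.84 − 171.61)/(2·12.7·7.2) = 41.52/182.88 ≈ 0.227034  ⇒  C ≈ 76.8775°
Check: A + B + C ≈ 180°

A = 70.76°, B = 32.36°, C = 76.88°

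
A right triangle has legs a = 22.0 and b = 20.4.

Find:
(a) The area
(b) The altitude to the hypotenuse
(a) The legs are perpendicular, so Area = ½·a·b = ½·22.0·20.4 = ½·448.8 = 224.4
(b) Hypotenuse c = √(a² + b²) = √(484 + 416.16) = √900.16 ≈ 30.0027
    Area = ½·c·h_c  ⇒  h_c = 2·Area/c = 448.8/30.0027 ≈ 14.9587

Area = 224.4, h_c = 14.96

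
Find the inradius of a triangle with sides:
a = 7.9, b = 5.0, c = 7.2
r = Area/s where s is the semi-perimeter.
s = (7.9 + 5.0 + 7.2)/2 = 20.1/2 = 10.05
Area = √(s(s−a)(s−b)(s−c)) = √(10.05·2.15·5.05·2.85) ≈ √310.986 ≈ 17.6348
r ≈ 17.6348/10.05 ≈ 1.75471

r = 1.755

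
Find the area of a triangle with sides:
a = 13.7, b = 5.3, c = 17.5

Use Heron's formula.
s = (13.7 + 5.3 + 17.5)/2 = 36.5/2 = 18.25
s − a = 4.55, s − b = 12.95, s − c = 0.75
s(s−a)(s−b)(s−c) = 18.25·4.55·12.95·0.75 ≈ 806.502
Area = √806.502 ≈ 28.399

Area = 28.4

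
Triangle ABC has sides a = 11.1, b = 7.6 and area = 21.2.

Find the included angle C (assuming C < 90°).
Area = ½·a·b·sin(C)  ⇒  sin(C) = 2·Area/(a·b) = 2·21.2/(11.1·7.6) = 42.4/84.36 ≈ 0.502608
C = arcsin(0.502608) ≈ 30.1727° (taking the acute solution since C < 90°)

C = 30.17°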